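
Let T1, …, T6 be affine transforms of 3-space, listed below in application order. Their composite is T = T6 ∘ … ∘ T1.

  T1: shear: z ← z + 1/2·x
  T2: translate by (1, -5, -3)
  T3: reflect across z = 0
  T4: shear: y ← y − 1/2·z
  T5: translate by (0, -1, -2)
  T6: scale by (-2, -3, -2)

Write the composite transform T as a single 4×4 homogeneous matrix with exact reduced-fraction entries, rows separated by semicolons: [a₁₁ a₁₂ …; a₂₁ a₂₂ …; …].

T = [-2 0 0 -2; -3/4 -3 -3/2 45/2; 1 0 2 -2; 0 0 0 1]

T1 = [1 0 0 0; 0 1 0 0; 1/2 0 1 0; 0 0 0 1]
T2·T1 = [1 0 0 1; 0 1 0 -5; 1/2 0 1 -3; 0 0 0 1]
T3·…·T1 = [1 0 0 1; 0 1 0 -5; -1/2 0 -1 3; 0 0 0 1]
T4·…·T1 = [1 0 0 1; 1/4 1 1/2 -13/2; -1/2 0 -1 3; 0 0 0 1]
T5·…·T1 = [1 0 0 1; 1/4 1 1/2 -15/2; -1/2 0 -1 1; 0 0 0 1]
T6·…·T1 = [-2 0 0 -2; -3/4 -3 -3/2 45/2; 1 0 2 -2; 0 0 0 1]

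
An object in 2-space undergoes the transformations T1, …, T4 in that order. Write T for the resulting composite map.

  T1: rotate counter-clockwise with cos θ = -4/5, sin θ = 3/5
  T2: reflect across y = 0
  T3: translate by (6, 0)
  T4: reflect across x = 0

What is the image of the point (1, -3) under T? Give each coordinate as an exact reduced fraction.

T1 rotate counter-clockwise with cos θ = -4/5, sin θ = 3/5: (1, -3) → (1, 3)
T2 reflect across y = 0: (1, 3) → (1, -3)
T3 translate by (6, 0): (1, -3) → (7, -3)
T4 reflect across x = 0: (7, -3) → (-7, -3)

T(p) = (-7, -3)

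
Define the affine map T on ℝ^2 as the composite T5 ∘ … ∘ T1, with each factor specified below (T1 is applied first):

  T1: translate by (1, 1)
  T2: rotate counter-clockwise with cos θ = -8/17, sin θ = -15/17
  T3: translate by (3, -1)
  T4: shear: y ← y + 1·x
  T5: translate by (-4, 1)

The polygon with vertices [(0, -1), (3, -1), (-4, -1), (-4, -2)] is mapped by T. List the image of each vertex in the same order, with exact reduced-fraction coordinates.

image vertices: (-25/17, 28/17), (-49/17, -41/17), (7/17, 120/17), (-8/17, 113/17)

T1 translate by (1, 1): (0, -1) → (1, 0); (3, -1) → (4, 0); (-4, -1) → (-3, 0); (-4, -2) → (-3, -1)
T2 rotate counter-clockwise with cos θ = -8/17, sin θ = -15/17: (1, 0) → (-8/17, -15/17); (4, 0) → (-32/17, -60/17); (-3, 0) → (24/17, 45/17); (-3, -1) → (9/17, 53/17)
T3 translate by (3, -1): (-8/17, -15/17) → (43/17, -32/17); (-32/17, -60/17) → (19/17, -77/17); (24/17, 45/17) → (75/17, 28/17); (9/17, 53/17) → (60/17, 36/17)
T4 shear: y ← y + 1·x: (43/17, -32/17) → (43/17, 11/17); (19/17, -77/17) → (19/17, -58/17); (75/17, 28/17) → (75/17, 103/17); (60/17, 36/17) → (60/17, 96/17)
T5 translate by (-4, 1): (43/17, 11/17) → (-25/17, 28/17); (19/17, -58/17) → (-49/17, -41/17); (75/17, 103/17) → (7/17, 120/17); (60/17, 96/17) → (-8/17, 113/17)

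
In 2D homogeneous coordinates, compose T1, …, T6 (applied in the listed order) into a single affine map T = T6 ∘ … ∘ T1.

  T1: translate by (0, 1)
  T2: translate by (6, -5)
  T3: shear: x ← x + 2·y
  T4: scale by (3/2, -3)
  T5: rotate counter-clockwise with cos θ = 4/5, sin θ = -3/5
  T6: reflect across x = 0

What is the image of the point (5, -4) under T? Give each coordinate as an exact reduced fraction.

T1 translate by (0, 1): (5, -4) → (5, -3)
T2 translate by (6, -5): (5, -3) → (11, -8)
T3 shear: x ← x + 2·y: (11, -8) → (-5, -8)
T4 scale by (3/2, -3): (-5, -8) → (-15/2, 24)
T5 rotate counter-clockwise with cos θ = 4/5, sin θ = -3/5: (-15/2, 24) → (42/5, 237/10)
T6 reflect across x = 0: (42/5, 237/10) → (-42/5, 237/10)

T(p) = (-42/5, 237/10)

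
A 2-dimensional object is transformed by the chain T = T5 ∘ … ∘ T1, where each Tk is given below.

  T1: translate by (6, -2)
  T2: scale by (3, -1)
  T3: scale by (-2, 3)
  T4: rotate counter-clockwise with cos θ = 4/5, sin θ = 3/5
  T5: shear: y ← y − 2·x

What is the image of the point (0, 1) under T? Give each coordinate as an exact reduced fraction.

T(p) = (-153/5, 42)

T1 translate by (6, -2): (0, 1) → (6, -1)
T2 scale by (3, -1): (6, -1) → (18, 1)
T3 scale by (-2, 3): (18, 1) → (-36, 3)
T4 rotate counter-clockwise with cos θ = 4/5, sin θ = 3/5: (-36, 3) → (-153/5, -96/5)
T5 shear: y ← y − 2·x: (-153/5, -96/5) → (-153/5, 42)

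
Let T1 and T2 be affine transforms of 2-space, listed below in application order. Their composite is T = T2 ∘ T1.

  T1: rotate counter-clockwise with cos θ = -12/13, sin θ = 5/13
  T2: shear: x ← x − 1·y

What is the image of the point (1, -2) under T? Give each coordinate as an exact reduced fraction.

T(p) = (-31/13, 29/13)

T1 rotate counter-clockwise with cos θ = -12/13, sin θ = 5/13: (1, -2) → (-2/13, 29/13)
T2 shear: x ← x − 1·y: (-2/13, 29/13) → (-31/13, 29/13)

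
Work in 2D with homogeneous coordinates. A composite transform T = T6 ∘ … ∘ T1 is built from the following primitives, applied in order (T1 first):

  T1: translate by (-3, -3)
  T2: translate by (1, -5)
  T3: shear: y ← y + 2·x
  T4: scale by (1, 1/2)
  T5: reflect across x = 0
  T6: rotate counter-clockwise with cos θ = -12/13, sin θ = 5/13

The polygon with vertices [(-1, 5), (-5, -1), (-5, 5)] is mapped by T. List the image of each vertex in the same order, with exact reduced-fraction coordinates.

image vertices: (-27/26, 69/13), (-53/26, 173/13), (-83/26, 137/13)

T1 translate by (-3, -3): (-1, 5) → (-4, 2); (-5, -1) → (-8, -4); (-5, 5) → (-8, 2)
T2 translate by (1, -5): (-4, 2) → (-3, -3); (-8, -4) → (-7, -9); (-8, 2) → (-7, -3)
T3 shear: y ← y + 2·x: (-3, -3) → (-3, -9); (-7, -9) → (-7, -23); (-7, -3) → (-7, -17)
T4 scale by (1, 1/2): (-3, -9) → (-3, -9/2); (-7, -23) → (-7, -23/2); (-7, -17) → (-7, -17/2)
T5 reflect across x = 0: (-3, -9/2) → (3, -9/2); (-7, -23/2) → (7, -23/2); (-7, -17/2) → (7, -17/2)
T6 rotate counter-clockwise with cos θ = -12/13, sin θ = 5/13: (3, -9/2) → (-27/26, 69/13); (7, -23/2) → (-53/26, 173/13); (7, -17/2) → (-83/26, 137/13)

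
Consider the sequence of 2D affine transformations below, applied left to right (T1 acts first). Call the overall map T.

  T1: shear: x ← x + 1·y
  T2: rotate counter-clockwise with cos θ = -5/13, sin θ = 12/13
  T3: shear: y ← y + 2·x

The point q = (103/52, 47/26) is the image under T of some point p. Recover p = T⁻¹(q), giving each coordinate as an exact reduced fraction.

p = (-7/4, -1)

T1 = [1 1 0; 0 1 0; 0 0 1]
T2·T1 = [-5/13 -17/13 0; 12/13 7/13 0; 0 0 1]
T3·…·T1 = [-5/13 -17/13 0; 2/13 -27/13 0; 0 0 1]
det M = 1; M⁻¹ = [-27/13 17/13 0; -2/13 -5/13 0; 0 0 1]
M⁻¹ · (103/52, 47/26)ᵀ = (-7/4, -1)ᵀ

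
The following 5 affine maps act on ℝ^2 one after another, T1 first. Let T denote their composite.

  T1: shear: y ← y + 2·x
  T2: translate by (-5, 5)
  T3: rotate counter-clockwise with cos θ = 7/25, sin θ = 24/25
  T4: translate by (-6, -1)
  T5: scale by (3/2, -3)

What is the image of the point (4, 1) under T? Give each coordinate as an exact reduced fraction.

T(p) = (-1479/50, -147/25)

T1 shear: y ← y + 2·x: (4, 1) → (4, 9)
T2 translate by (-5, 5): (4, 9) → (-1, 14)
T3 rotate counter-clockwise with cos θ = 7/25, sin θ = 24/25: (-1, 14) → (-343/25, 74/25)
T4 translate by (-6, -1): (-343/25, 74/25) → (-493/25, 49/25)
T5 scale by (3/2, -3): (-493/25, 49/25) → (-1479/50, -147/25)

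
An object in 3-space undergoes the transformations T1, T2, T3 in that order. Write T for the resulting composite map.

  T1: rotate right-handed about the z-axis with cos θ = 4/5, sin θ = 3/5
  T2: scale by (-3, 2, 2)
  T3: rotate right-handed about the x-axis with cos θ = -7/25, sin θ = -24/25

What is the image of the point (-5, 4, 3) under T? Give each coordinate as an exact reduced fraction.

T(p) = (96/5, 706/125, -258/125)

T1 rotate right-handed about the z-axis with cos θ = 4/5, sin θ = 3/5: (-5, 4, 3) → (-32/5, 1/5, 3)
T2 scale by (-3, 2, 2): (-32/5, 1/5, 3) → (96/5, 2/5, 6)
T3 rotate right-handed about the x-axis with cos θ = -7/25, sin θ = -24/25: (96/5, 2/5, 6) → (96/5, 706/125, -258/125)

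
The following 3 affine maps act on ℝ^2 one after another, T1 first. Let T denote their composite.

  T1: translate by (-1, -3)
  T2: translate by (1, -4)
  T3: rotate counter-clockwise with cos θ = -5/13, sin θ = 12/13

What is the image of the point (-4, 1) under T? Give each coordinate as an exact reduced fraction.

T(p) = (92/13, -18/13)

T1 translate by (-1, -3): (-4, 1) → (-5, -2)
T2 translate by (1, -4): (-5, -2) → (-4, -6)
T3 rotate counter-clockwise with cos θ = -5/13, sin θ = 12/13: (-4, -6) → (92/13, -18/13)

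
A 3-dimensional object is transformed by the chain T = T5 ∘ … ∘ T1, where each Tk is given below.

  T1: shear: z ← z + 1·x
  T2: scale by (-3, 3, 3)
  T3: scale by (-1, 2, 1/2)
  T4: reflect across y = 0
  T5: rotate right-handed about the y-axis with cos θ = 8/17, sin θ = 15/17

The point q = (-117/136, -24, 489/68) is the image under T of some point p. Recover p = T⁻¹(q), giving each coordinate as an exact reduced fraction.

T1 = [1 0 0 0; 0 1 0 0; 1 0 1 0; 0 0 0 1]
T2·T1 = [-3 0 0 0; 0 3 0 0; 3 0 3 0; 0 0 0 1]
T3·…·T1 = [3 0 0 0; 0 6 0 0; 3/2 0 3/2 0; 0 0 0 1]
T4·…·T1 = [3 0 0 0; 0 -6 0 0; 3/2 0 3/2 0; 0 0 0 1]
T5·…·T1 = [93/34 0 45/34 0; 0 -6 0 0; -33/17 0 12/17 0; 0 0 0 1]
det M = -27; M⁻¹ = [8/51 0 -5/17 0; 0 -1/6 0 0; 22/51 0 31/51 0; 0 0 0 1]
M⁻¹ · (-117/136, -24, 489/68)ᵀ = (-9/4, 4, 4)ᵀ

p = (-9/4, 4, 4)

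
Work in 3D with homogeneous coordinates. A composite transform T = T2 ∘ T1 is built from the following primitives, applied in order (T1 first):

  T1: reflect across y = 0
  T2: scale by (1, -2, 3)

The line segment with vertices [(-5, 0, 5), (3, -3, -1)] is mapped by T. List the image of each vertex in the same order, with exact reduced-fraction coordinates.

image vertices: (-5, 0, 15), (3, -6, -3)

T1 reflect across y = 0: (-5, 0, 5) → (-5, 0, 5); (3, -3, -1) → (3, 3, -1)
T2 scale by (1, -2, 3): (-5, 0, 5) → (-5, 0, 15); (3, 3, -1) → (3, -6, -3)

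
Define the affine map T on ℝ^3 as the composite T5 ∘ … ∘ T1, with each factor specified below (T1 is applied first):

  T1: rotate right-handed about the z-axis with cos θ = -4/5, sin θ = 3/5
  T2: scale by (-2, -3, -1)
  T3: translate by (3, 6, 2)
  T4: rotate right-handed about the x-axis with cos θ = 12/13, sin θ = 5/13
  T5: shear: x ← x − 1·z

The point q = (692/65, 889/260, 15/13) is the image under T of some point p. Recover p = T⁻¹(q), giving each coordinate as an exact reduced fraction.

p = (4, 2, 9/4)

T1 = [-4/5 -3/5 0 0; 3/5 -4/5 0 0; 0 0 1 0; 0 0 0 1]
T2·T1 = [8/5 6/5 0 0; -9/5 12/5 0 0; 0 0 -1 0; 0 0 0 1]
T3·…·T1 = [8/5 6/5 0 3; -9/5 12/5 0 6; 0 0 -1 2; 0 0 0 1]
T4·…·T1 = [8/5 6/5 0 3; -108/65 144/65 5/13 62/13; -9/13 12/13 -12/13 54/13; 0 0 0 1]
T5·…·T1 = [149/65 18/65 12/13 -15/13; -108/65 144/65 5/13 62/13; -9/13 12/13 -12/13 54/13; 0 0 0 1]
det M = -6; M⁻¹ = [2/5 -12/65 21/65 0; 3/10 16/65 157/390 -5/2; 0 5/13 -12/13 2; 0 0 0 1]
M⁻¹ · (692/65, 889/260, 15/13)ᵀ = (4, 2, 9/4)ᵀ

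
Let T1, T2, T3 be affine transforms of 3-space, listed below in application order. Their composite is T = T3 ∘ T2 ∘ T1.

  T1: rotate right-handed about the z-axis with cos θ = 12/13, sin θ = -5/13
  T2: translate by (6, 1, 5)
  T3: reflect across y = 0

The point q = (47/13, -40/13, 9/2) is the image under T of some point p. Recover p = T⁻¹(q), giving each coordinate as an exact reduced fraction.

p = (-3, 1, -1/2)

T1 = [12/13 5/13 0 0; -5/13 12/13 0 0; 0 0 1 0; 0 0 0 1]
T2·T1 = [12/13 5/13 0 6; -5/13 12/13 0 1; 0 0 1 5; 0 0 0 1]
T3·…·T1 = [12/13 5/13 0 6; 5/13 -12/13 0 -1; 0 0 1 5; 0 0 0 1]
det M = -1; M⁻¹ = [12/13 5/13 0 -67/13; 5/13 -12/13 0 -42/13; 0 0 1 -5; 0 0 0 1]
M⁻¹ · (47/13, -40/13, 9/2)ᵀ = (-3, 1, -1/2)ᵀ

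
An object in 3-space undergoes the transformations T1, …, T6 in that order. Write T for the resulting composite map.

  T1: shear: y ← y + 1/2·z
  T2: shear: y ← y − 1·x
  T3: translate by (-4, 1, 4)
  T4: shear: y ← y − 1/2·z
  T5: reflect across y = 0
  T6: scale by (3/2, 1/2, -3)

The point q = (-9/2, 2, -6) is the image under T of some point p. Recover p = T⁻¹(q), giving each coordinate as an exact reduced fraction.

T1 = [1 0 0 0; 0 1 1/2 0; 0 0 1 0; 0 0 0 1]
T2·T1 = [1 0 0 0; -1 1 1/2 0; 0 0 1 0; 0 0 0 1]
T3·…·T1 = [1 0 0 -4; -1 1 1/2 1; 0 0 1 4; 0 0 0 1]
T4·…·T1 = [1 0 0 -4; -1 1 0 -1; 0 0 1 4; 0 0 0 1]
T5·…·T1 = [1 0 0 -4; 1 -1 0 1; 0 0 1 4; 0 0 0 1]
T6·…·T1 = [3/2 0 0 -6; 1/2 -1/2 0 1/2; 0 0 -3 -12; 0 0 0 1]
det M = 9/4; M⁻¹ = [2/3 0 0 4; 2/3 -2 0 5; 0 0 -1/3 -4; 0 0 0 1]
M⁻¹ · (-9/2, 2, -6)ᵀ = (1, -2, -2)ᵀ

p = (1, -2, -2)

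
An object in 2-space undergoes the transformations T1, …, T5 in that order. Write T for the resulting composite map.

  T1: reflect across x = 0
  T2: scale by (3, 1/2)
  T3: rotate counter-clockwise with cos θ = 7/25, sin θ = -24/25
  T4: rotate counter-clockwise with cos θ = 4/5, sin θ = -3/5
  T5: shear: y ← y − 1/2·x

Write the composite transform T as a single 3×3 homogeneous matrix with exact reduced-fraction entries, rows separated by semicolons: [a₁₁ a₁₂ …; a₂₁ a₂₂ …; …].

T1 = [-1 0 0; 0 1 0; 0 0 1]
T2·T1 = [-3 0 0; 0 1/2 0; 0 0 1]
T3·…·T1 = [-21/25 12/25 0; 72/25 7/50 0; 0 0 1]
T4·…·T1 = [132/125 117/250 0; 351/125 -22/125 0; 0 0 1]
T5·…·T1 = [132/125 117/250 0; 57/25 -41/100 0; 0 0 1]

T = [132/125 117/250 0; 57/25 -41/100 0; 0 0 1]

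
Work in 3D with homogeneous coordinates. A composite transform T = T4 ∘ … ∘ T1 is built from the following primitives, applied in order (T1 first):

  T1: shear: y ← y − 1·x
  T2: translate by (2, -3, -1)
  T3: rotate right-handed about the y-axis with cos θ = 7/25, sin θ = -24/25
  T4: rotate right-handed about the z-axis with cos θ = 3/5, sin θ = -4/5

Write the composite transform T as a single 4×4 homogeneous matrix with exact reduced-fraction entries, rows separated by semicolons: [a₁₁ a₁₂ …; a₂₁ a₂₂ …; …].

T1 = [1 0 0 0; -1 1 0 0; 0 0 1 0; 0 0 0 1]
T2·T1 = [1 0 0 2; -1 1 0 -3; 0 0 1 -1; 0 0 0 1]
T3·…·T1 = [7/25 0 -24/25 38/25; -1 1 0 -3; 24/25 0 7/25 41/25; 0 0 0 1]
T4·…·T1 = [-79/125 4/5 -72/125 -186/125; -103/125 3/5 96/125 -377/125; 24/25 0 7/25 41/25; 0 0 0 1]

T = [-79/125 4/5 -72/125 -186/125; -103/125 3/5 96/125 -377/125; 24/25 0 7/25 41/25; 0 0 0 1]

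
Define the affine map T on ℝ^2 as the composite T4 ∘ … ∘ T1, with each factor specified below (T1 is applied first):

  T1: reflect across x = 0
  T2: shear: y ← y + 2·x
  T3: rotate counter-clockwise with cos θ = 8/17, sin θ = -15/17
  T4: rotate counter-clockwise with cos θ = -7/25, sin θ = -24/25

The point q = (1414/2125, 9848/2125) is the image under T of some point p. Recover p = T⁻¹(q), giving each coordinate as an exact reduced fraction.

T1 = [-1 0 0; 0 1 0; 0 0 1]
T2·T1 = [-1 0 0; -2 1 0; 0 0 1]
T3·…·T1 = [-38/17 15/17 0; -1/17 8/17 0; 0 0 1]
T4·…·T1 = [242/425 87/425 0; 919/425 -416/425 0; 0 0 1]
det M = -1; M⁻¹ = [416/425 87/425 0; 919/425 -242/425 0; 0 0 1]
M⁻¹ · (1414/2125, 9848/2125)ᵀ = (8/5, -6/5)ᵀ

p = (8/5, -6/5)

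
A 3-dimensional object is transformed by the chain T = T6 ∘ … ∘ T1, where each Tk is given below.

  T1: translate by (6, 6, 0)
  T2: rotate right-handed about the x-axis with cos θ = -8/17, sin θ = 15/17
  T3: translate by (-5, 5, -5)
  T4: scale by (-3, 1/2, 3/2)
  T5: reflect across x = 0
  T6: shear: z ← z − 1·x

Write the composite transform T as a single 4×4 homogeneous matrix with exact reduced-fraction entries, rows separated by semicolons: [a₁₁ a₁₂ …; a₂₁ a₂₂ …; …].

T1 = [1 0 0 6; 0 1 0 6; 0 0 1 0; 0 0 0 1]
T2·T1 = [1 0 0 6; 0 -8/17 -15/17 -48/17; 0 15/17 -8/17 90/17; 0 0 0 1]
T3·…·T1 = [1 0 0 1; 0 -8/17 -15/17 37/17; 0 15/17 -8/17 5/17; 0 0 0 1]
T4·…·T1 = [-3 0 0 -3; 0 -4/17 -15/34 37/34; 0 45/34 -12/17 15/34; 0 0 0 1]
T5·…·T1 = [3 0 0 3; 0 -4/17 -15/34 37/34; 0 45/34 -12/17 15/34; 0 0 0 1]
T6·…·T1 = [3 0 0 3; 0 -4/17 -15/34 37/34; -3 45/34 -12/17 -87/34; 0 0 0 1]

T = [3 0 0 3; 0 -4/17 -15/34 37/34; -3 45/34 -12/17 -87/34; 0 0 0 1]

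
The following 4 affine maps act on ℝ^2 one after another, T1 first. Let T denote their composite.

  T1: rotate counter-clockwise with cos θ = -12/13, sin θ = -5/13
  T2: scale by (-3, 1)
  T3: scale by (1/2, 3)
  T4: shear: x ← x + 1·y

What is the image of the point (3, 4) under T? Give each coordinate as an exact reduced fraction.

T1 rotate counter-clockwise with cos θ = -12/13, sin θ = -5/13: (3, 4) → (-16/13, -63/13)
T2 scale by (-3, 1): (-16/13, -63/13) → (48/13, -63/13)
T3 scale by (1/2, 3): (48/13, -63/13) → (24/13, -189/13)
T4 shear: x ← x + 1·y: (24/13, -189/13) → (-165/13, -189/13)

T(p) = (-165/13, -189/13)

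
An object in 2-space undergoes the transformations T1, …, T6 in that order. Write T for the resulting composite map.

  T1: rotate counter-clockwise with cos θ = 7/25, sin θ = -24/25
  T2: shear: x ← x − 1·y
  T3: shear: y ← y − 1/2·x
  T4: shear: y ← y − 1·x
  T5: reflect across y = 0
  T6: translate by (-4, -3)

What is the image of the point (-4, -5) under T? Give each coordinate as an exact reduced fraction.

T(p) = (-309/25, -899/50)

T1 rotate counter-clockwise with cos θ = 7/25, sin θ = -24/25: (-4, -5) → (-148/25, 61/25)
T2 shear: x ← x − 1·y: (-148/25, 61/25) → (-209/25, 61/25)
T3 shear: y ← y − 1/2·x: (-209/25, 61/25) → (-209/25, 331/50)
T4 shear: y ← y − 1·x: (-209/25, 331/50) → (-209/25, 749/50)
T5 reflect across y = 0: (-209/25, 749/50) → (-209/25, -749/50)
T6 translate by (-4, -3): (-209/25, -749/50) → (-309/25, -899/50)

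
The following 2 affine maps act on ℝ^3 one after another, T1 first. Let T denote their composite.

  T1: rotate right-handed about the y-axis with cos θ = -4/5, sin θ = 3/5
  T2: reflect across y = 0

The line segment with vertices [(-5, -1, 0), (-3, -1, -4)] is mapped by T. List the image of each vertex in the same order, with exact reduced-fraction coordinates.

image vertices: (4, 1, 3), (0, 1, 5)

T1 rotate right-handed about the y-axis with cos θ = -4/5, sin θ = 3/5: (-5, -1, 0) → (4, -1, 3); (-3, -1, -4) → (0, -1, 5)
T2 reflect across y = 0: (4, -1, 3) → (4, 1, 3); (0, -1, 5) → (0, 1, 5)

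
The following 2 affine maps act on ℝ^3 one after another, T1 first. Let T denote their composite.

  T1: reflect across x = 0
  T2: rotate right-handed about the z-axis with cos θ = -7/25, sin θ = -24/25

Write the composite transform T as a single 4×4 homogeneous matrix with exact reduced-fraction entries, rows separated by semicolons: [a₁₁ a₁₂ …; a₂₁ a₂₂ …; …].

T1 = [-1 0 0 0; 0 1 0 0; 0 0 1 0; 0 0 0 1]
T2·T1 = [7/25 24/25 0 0; 24/25 -7/25 0 0; 0 0 1 0; 0 0 0 1]

T = [7/25 24/25 0 0; 24/25 -7/25 0 0; 0 0 1 0; 0 0 0 1]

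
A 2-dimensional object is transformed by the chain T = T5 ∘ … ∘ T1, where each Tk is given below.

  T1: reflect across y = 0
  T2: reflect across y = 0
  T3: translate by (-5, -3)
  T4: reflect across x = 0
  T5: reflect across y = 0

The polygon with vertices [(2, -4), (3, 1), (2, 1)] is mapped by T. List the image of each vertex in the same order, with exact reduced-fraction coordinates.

T1 reflect across y = 0: (2, -4) → (2, 4); (3, 1) → (3, -1); (2, 1) → (2, -1)
T2 reflect across y = 0: (2, 4) → (2, -4); (3, -1) → (3, 1); (2, -1) → (2, 1)
T3 translate by (-5, -3): (2, -4) → (-3, -7); (3, 1) → (-2, -2); (2, 1) → (-3, -2)
T4 reflect across x = 0: (-3, -7) → (3, -7); (-2, -2) → (2, -2); (-3, -2) → (3, -2)
T5 reflect across y = 0: (3, -7) → (3, 7); (2, -2) → (2, 2); (3, -2) → (3, 2)

image vertices: (3, 7), (2, 2), (3, 2)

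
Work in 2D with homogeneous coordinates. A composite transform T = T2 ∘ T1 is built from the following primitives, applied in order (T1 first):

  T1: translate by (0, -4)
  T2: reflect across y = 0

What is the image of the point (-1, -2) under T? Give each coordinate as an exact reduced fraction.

T(p) = (-1, 6)

T1 translate by (0, -4): (-1, -2) → (-1, -6)
T2 reflect across y = 0: (-1, -6) → (-1, 6)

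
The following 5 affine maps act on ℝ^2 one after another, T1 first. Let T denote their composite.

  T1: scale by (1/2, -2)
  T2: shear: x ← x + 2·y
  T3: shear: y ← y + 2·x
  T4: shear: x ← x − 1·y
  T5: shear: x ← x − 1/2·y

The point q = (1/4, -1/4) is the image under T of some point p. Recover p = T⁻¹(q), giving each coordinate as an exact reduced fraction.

T1 = [1/2 0 0; 0 -2 0; 0 0 1]
T2·T1 = [1/2 -4 0; 0 -2 0; 0 0 1]
T3·…·T1 = [1/2 -4 0; 1 -10 0; 0 0 1]
T4·…·T1 = [-1/2 6 0; 1 -10 0; 0 0 1]
T5·…·T1 = [-1 11 0; 1 -10 0; 0 0 1]
det M = -1; M⁻¹ = [10 11 0; 1 1 0; 0 0 1]
M⁻¹ · (1/4, -1/4)ᵀ = (-1/4, 0)ᵀ

p = (-1/4, 0)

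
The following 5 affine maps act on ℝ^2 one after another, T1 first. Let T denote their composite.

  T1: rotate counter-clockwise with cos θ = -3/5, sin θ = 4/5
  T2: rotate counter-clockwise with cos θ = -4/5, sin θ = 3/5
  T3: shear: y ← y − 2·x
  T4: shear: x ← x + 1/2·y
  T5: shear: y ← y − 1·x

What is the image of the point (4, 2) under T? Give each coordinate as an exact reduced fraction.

T(p) = (-2, -6)

T1 rotate counter-clockwise with cos θ = -3/5, sin θ = 4/5: (4, 2) → (-4, 2)
T2 rotate counter-clockwise with cos θ = -4/5, sin θ = 3/5: (-4, 2) → (2, -4)
T3 shear: y ← y − 2·x: (2, -4) → (2, -8)
T4 shear: x ← x + 1/2·y: (2, -8) → (-2, -8)
T5 shear: y ← y − 1·x: (-2, -8) → (-2, -6)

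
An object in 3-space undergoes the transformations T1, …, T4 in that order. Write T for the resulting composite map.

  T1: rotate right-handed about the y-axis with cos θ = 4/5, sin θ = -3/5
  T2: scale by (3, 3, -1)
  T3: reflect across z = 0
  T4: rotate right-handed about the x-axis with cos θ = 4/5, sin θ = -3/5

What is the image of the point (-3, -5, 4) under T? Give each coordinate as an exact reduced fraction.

T(p) = (-72/5, -279/25, 253/25)

T1 rotate right-handed about the y-axis with cos θ = 4/5, sin θ = -3/5: (-3, -5, 4) → (-24/5, -5, 7/5)
T2 scale by (3, 3, -1): (-24/5, -5, 7/5) → (-72/5, -15, -7/5)
T3 reflect across z = 0: (-72/5, -15, -7/5) → (-72/5, -15, 7/5)
T4 rotate right-handed about the x-axis with cos θ = 4/5, sin θ = -3/5: (-72/5, -15, 7/5) → (-72/5, -279/25, 253/25)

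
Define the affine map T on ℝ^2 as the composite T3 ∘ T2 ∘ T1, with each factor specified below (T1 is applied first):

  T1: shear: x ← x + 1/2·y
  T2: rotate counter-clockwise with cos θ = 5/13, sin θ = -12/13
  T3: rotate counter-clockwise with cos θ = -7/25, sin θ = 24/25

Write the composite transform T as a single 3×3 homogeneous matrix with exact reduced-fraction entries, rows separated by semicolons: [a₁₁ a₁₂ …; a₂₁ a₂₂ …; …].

T1 = [1 1/2 0; 0 1 0; 0 0 1]
T2·T1 = [5/13 29/26 0; -12/13 -1/13 0; 0 0 1]
T3·…·T1 = [253/325 -31/130 0; 204/325 71/65 0; 0 0 1]

T = [253/325 -31/130 0; 204/325 71/65 0; 0 0 1]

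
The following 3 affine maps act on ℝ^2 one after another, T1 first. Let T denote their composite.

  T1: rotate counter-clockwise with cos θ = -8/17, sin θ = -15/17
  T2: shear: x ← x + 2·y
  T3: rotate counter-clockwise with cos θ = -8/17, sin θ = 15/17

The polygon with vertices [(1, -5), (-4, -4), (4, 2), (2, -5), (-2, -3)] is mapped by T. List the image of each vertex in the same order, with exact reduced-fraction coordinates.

T1 rotate counter-clockwise with cos θ = -8/17, sin θ = -15/17: (1, -5) → (-83/17, 25/17); (-4, -4) → (-28/17, 92/17); (4, 2) → (-2/17, -76/17); (2, -5) → (-91/17, 10/17); (-2, -3) → (-29/17, 54/17)
T2 shear: x ← x + 2·y: (-83/17, 25/17) → (-33/17, 25/17); (-28/17, 92/17) → (156/17, 92/17); (-2/17, -76/17) → (-154/17, -76/17); (-91/17, 10/17) → (-71/17, 10/17); (-29/17, 54/17) → (79/17, 54/17)
T3 rotate counter-clockwise with cos θ = -8/17, sin θ = 15/17: (-33/17, 25/17) → (-111/289, -695/289); (156/17, 92/17) → (-2628/289, 1604/289); (-154/17, -76/17) → (2372/289, -1702/289); (-71/17, 10/17) → (418/289, -1145/289); (79/17, 54/17) → (-1442/289, 753/289)

image vertices: (-111/289, -695/289), (-2628/289, 1604/289), (2372/289, -1702/289), (418/289, -1145/289), (-1442/289, 753/289)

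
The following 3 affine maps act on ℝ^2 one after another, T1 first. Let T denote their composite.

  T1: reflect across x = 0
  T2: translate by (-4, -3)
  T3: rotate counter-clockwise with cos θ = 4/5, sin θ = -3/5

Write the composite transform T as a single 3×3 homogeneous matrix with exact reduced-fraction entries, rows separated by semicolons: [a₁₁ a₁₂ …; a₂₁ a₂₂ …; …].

T1 = [-1 0 0; 0 1 0; 0 0 1]
T2·T1 = [-1 0 -4; 0 1 -3; 0 0 1]
T3·…·T1 = [-4/5 3/5 -5; 3/5 4/5 0; 0 0 1]

T = [-4/5 3/5 -5; 3/5 4/5 0; 0 0 1]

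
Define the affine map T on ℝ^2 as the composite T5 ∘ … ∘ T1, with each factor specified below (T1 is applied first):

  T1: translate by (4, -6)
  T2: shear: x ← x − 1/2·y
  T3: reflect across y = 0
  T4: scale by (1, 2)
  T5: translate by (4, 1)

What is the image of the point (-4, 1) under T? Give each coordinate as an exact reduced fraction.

T(p) = (13/2, 11)

T1 translate by (4, -6): (-4, 1) → (0, -5)
T2 shear: x ← x − 1/2·y: (0, -5) → (5/2, -5)
T3 reflect across y = 0: (5/2, -5) → (5/2, 5)
T4 scale by (1, 2): (5/2, 5) → (5/2, 10)
T5 translate by (4, 1): (5/2, 10) → (13/2, 11)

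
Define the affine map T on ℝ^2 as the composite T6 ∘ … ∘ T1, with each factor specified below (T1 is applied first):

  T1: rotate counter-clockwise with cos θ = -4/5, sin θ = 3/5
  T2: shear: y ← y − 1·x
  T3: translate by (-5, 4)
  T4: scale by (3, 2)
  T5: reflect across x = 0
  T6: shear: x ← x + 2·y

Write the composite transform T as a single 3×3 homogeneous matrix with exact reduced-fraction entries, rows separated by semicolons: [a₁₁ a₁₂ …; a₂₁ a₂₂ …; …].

T = [8 1 31; 14/5 -2/5 8; 0 0 1]

T1 = [-4/5 -3/5 0; 3/5 -4/5 0; 0 0 1]
T2·T1 = [-4/5 -3/5 0; 7/5 -1/5 0; 0 0 1]
T3·…·T1 = [-4/5 -3/5 -5; 7/5 -1/5 4; 0 0 1]
T4·…·T1 = [-12/5 -9/5 -15; 14/5 -2/5 8; 0 0 1]
T5·…·T1 = [12/5 9/5 15; 14/5 -2/5 8; 0 0 1]
T6·…·T1 = [8 1 31; 14/5 -2/5 8; 0 0 1]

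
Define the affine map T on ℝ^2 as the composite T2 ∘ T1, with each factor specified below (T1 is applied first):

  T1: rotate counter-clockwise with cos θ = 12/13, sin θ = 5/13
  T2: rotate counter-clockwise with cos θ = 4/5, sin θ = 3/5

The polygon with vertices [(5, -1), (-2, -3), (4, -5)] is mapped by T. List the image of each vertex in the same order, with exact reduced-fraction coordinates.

T1 rotate counter-clockwise with cos θ = 12/13, sin θ = 5/13: (5, -1) → (5, 1); (-2, -3) → (-9/13, -46/13); (4, -5) → (73/13, -40/13)
T2 rotate counter-clockwise with cos θ = 4/5, sin θ = 3/5: (5, 1) → (17/5, 19/5); (-9/13, -46/13) → (102/65, -211/65); (73/13, -40/13) → (412/65, 59/65)

image vertices: (17/5, 19/5), (102/65, -211/65), (412/65, 59/65)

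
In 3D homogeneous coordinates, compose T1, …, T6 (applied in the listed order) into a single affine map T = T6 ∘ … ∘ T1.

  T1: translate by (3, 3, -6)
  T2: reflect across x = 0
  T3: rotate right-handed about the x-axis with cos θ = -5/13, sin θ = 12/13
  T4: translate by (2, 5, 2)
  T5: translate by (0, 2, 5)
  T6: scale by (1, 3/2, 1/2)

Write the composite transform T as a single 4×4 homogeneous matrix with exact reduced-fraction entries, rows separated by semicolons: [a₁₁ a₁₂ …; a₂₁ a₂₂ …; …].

T1 = [1 0 0 3; 0 1 0 3; 0 0 1 -6; 0 0 0 1]
T2·T1 = [-1 0 0 -3; 0 1 0 3; 0 0 1 -6; 0 0 0 1]
T3·…·T1 = [-1 0 0 -3; 0 -5/13 -12/13 57/13; 0 12/13 -5/13 66/13; 0 0 0 1]
T4·…·T1 = [-1 0 0 -1; 0 -5/13 -12/13 122/13; 0 12/13 -5/13 92/13; 0 0 0 1]
T5·…·T1 = [-1 0 0 -1; 0 -5/13 -12/13 148/13; 0 12/13 -5/13 157/13; 0 0 0 1]
T6·…·T1 = [-1 0 0 -1; 0 -15/26 -18/13 222/13; 0 6/13 -5/26 157/26; 0 0 0 1]

T = [-1 0 0 -1; 0 -15/26 -18/13 222/13; 0 6/13 -5/26 157/26; 0 0 0 1]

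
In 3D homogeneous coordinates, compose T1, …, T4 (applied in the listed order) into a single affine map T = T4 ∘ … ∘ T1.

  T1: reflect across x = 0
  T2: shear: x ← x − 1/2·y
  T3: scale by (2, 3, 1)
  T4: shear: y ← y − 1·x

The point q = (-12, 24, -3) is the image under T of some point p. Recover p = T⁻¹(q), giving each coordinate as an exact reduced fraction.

p = (4, 4, -3)

T1 = [-1 0 0 0; 0 1 0 0; 0 0 1 0; 0 0 0 1]
T2·T1 = [-1 -1/2 0 0; 0 1 0 0; 0 0 1 0; 0 0 0 1]
T3·…·T1 = [-2 -1 0 0; 0 3 0 0; 0 0 1 0; 0 0 0 1]
T4·…·T1 = [-2 -1 0 0; 2 4 0 0; 0 0 1 0; 0 0 0 1]
det M = -6; M⁻¹ = [-2/3 -1/6 0 0; 1/3 1/3 0 0; 0 0 1 0; 0 0 0 1]
M⁻¹ · (-12, 24, -3)ᵀ = (4, 4, -3)ᵀ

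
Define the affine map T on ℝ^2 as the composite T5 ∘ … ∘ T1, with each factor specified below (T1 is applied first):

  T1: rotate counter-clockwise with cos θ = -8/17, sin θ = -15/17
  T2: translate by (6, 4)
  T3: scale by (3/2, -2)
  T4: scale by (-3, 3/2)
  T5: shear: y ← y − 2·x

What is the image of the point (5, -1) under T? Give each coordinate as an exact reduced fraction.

T1 rotate counter-clockwise with cos θ = -8/17, sin θ = -15/17: (5, -1) → (-55/17, -67/17)
T2 translate by (6, 4): (-55/17, -67/17) → (47/17, 1/17)
T3 scale by (3/2, -2): (47/17, 1/17) → (141/34, -2/17)
T4 scale by (-3, 3/2): (141/34, -2/17) → (-423/34, -3/17)
T5 shear: y ← y − 2·x: (-423/34, -3/17) → (-423/34, 420/17)

T(p) = (-423/34, 420/17)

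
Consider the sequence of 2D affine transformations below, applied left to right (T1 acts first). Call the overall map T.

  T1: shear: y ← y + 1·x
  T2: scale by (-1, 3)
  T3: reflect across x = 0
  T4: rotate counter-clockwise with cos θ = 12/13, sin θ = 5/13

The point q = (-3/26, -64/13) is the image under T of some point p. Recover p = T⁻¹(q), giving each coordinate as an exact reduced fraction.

T1 = [1 0 0; 1 1 0; 0 0 1]
T2·T1 = [-1 0 0; 3 3 0; 0 0 1]
T3·…·T1 = [1 0 0; 3 3 0; 0 0 1]
T4·…·T1 = [-3/13 -15/13 0; 41/13 36/13 0; 0 0 1]
det M = 3; M⁻¹ = [12/13 5/13 0; -41/39 -1/13 0; 0 0 1]
M⁻¹ · (-3/26, -64/13)ᵀ = (-2, 1/2)ᵀ

p = (-2, 1/2)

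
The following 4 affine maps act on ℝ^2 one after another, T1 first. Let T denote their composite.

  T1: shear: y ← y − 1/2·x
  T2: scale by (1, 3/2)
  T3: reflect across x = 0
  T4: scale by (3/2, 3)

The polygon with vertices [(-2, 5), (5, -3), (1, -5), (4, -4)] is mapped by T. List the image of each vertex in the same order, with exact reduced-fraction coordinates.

image vertices: (3, 27), (-15/2, -99/4), (-3/2, -99/4), (-6, -27)

T1 shear: y ← y − 1/2·x: (-2, 5) → (-2, 6); (5, -3) → (5, -11/2); (1, -5) → (1, -11/2); (4, -4) → (4, -6)
T2 scale by (1, 3/2): (-2, 6) → (-2, 9); (5, -11/2) → (5, -33/4); (1, -11/2) → (1, -33/4); (4, -6) → (4, -9)
T3 reflect across x = 0: (-2, 9) → (2, 9); (5, -33/4) → (-5, -33/4); (1, -33/4) → (-1, -33/4); (4, -9) → (-4, -9)
T4 scale by (3/2, 3): (2, 9) → (3, 27); (-5, -33/4) → (-15/2, -99/4); (-1, -33/4) → (-3/2, -99/4); (-4, -9) → (-6, -27)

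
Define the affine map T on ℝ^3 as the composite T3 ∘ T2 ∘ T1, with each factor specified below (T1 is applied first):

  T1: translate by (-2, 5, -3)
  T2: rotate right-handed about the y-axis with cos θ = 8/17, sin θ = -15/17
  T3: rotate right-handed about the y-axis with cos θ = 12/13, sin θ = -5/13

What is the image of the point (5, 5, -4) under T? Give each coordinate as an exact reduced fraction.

T1 translate by (-2, 5, -3): (5, 5, -4) → (3, 10, -7)
T2 rotate right-handed about the y-axis with cos θ = 8/17, sin θ = -15/17: (3, 10, -7) → (129/17, 10, -11/17)
T3 rotate right-handed about the y-axis with cos θ = 12/13, sin θ = -5/13: (129/17, 10, -11/17) → (1603/221, 10, 513/221)

T(p) = (1603/221, 10, 513/221)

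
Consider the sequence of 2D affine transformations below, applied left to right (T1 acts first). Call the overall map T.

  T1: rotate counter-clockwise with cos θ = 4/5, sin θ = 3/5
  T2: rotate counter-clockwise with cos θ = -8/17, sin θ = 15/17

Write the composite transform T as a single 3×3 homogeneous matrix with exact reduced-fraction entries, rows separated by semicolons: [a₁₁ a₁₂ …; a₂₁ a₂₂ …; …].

T = [-77/85 -36/85 0; 36/85 -77/85 0; 0 0 1]

T1 = [4/5 -3/5 0; 3/5 4/5 0; 0 0 1]
T2·T1 = [-77/85 -36/85 0; 36/85 -77/85 0; 0 0 1]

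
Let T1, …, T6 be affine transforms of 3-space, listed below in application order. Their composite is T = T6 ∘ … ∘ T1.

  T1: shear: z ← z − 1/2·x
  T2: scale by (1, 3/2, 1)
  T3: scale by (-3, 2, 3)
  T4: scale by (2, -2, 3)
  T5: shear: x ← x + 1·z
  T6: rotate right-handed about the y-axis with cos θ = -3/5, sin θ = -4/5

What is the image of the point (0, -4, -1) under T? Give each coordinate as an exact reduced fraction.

T1 shear: z ← z − 1/2·x: (0, -4, -1) → (0, -4, -1)
T2 scale by (1, 3/2, 1): (0, -4, -1) → (0, -6, -1)
T3 scale by (-3, 2, 3): (0, -6, -1) → (0, -12, -3)
T4 scale by (2, -2, 3): (0, -12, -3) → (0, 24, -9)
T5 shear: x ← x + 1·z: (0, 24, -9) → (-9, 24, -9)
T6 rotate right-handed about the y-axis with cos θ = -3/5, sin θ = -4/5: (-9, 24, -9) → (63/5, 24, -9/5)

T(p) = (63/5, 24, -9/5)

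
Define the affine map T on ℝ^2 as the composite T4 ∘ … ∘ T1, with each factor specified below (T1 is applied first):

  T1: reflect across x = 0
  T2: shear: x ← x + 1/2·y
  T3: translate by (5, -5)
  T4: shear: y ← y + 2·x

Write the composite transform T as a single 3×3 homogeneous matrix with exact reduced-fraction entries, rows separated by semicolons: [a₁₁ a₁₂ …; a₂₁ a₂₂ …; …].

T = [-1 1/2 5; -2 2 5; 0 0 1]

T1 = [-1 0 0; 0 1 0; 0 0 1]
T2·T1 = [-1 1/2 0; 0 1 0; 0 0 1]
T3·…·T1 = [-1 1/2 5; 0 1 -5; 0 0 1]
T4·…·T1 = [-1 1/2 5; -2 2 5; 0 0 1]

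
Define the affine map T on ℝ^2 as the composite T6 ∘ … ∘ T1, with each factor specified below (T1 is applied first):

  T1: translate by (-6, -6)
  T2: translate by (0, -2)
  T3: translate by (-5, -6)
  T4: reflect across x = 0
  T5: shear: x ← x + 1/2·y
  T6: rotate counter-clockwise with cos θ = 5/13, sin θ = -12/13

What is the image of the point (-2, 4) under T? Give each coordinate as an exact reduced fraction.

T(p) = (-80/13, -146/13)

T1 translate by (-6, -6): (-2, 4) → (-8, -2)
T2 translate by (0, -2): (-8, -2) → (-8, -4)
T3 translate by (-5, -6): (-8, -4) → (-13, -10)
T4 reflect across x = 0: (-13, -10) → (13, -10)
T5 shear: x ← x + 1/2·y: (13, -10) → (8, -10)
T6 rotate counter-clockwise with cos θ = 5/13, sin θ = -12/13: (8, -10) → (-80/13, -146/13)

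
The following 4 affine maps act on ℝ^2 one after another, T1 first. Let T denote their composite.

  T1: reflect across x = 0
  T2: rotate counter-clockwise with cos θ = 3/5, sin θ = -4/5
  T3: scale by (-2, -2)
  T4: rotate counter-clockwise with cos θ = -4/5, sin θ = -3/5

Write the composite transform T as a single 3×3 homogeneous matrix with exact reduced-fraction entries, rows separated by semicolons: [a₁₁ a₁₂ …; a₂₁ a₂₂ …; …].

T = [-48/25 14/25 0; 14/25 48/25 0; 0 0 1]

T1 = [-1 0 0; 0 1 0; 0 0 1]
T2·T1 = [-3/5 4/5 0; 4/5 3/5 0; 0 0 1]
T3·…·T1 = [6/5 -8/5 0; -8/5 -6/5 0; 0 0 1]
T4·…·T1 = [-48/25 14/25 0; 14/25 48/25 0; 0 0 1]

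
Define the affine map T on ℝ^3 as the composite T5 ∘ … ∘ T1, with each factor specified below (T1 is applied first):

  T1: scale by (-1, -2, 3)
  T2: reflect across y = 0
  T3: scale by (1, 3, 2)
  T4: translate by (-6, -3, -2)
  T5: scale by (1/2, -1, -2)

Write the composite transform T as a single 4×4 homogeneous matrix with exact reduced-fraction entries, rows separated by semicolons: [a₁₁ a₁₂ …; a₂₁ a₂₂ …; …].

T = [-1/2 0 0 -3; 0 -6 0 3; 0 0 -12 4; 0 0 0 1]

T1 = [-1 0 0 0; 0 -2 0 0; 0 0 3 0; 0 0 0 1]
T2·T1 = [-1 0 0 0; 0 2 0 0; 0 0 3 0; 0 0 0 1]
T3·…·T1 = [-1 0 0 0; 0 6 0 0; 0 0 6 0; 0 0 0 1]
T4·…·T1 = [-1 0 0 -6; 0 6 0 -3; 0 0 6 -2; 0 0 0 1]
T5·…·T1 = [-1/2 0 0 -3; 0 -6 0 3; 0 0 -12 4; 0 0 0 1]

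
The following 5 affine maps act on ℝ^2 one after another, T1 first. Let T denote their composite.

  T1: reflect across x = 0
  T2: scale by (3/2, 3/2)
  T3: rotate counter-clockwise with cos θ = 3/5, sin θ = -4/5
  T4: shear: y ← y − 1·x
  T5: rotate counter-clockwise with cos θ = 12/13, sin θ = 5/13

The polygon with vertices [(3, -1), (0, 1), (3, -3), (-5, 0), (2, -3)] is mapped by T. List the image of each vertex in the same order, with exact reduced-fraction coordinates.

image vertices: (-399/65, 597/130), (159/130, 12/65), (-558/65, 549/130), (213/26, -207/26), (-903/130, 171/65)

T1 reflect across x = 0: (3, -1) → (-3, -1); (0, 1) → (0, 1); (3, -3) → (-3, -3); (-5, 0) → (5, 0); (2, -3) → (-2, -3)
T2 scale by (3/2, 3/2): (-3, -1) → (-9/2, -3/2); (0, 1) → (0, 3/2); (-3, -3) → (-9/2, -9/2); (5, 0) → (15/2, 0); (-2, -3) → (-3, -9/2)
T3 rotate counter-clockwise with cos θ = 3/5, sin θ = -4/5: (-9/2, -3/2) → (-39/10, 27/10); (0, 3/2) → (6/5, 9/10); (-9/2, -9/2) → (-63/10, 9/10); (15/2, 0) → (9/2, -6); (-3, -9/2) → (-27/5, -3/10)
T4 shear: y ← y − 1·x: (-39/10, 27/10) → (-39/10, 33/5); (6/5, 9/10) → (6/5, -3/10); (-63/10, 9/10) → (-63/10, 36/5); (9/2, -6) → (9/2, -21/2); (-27/5, -3/10) → (-27/5, 51/10)
T5 rotate counter-clockwise with cos θ = 12/13, sin θ = 5/13: (-39/10, 33/5) → (-399/65, 597/130); (6/5, -3/10) → (159/130, 12/65); (-63/10, 36/5) → (-558/65, 549/130); (9/2, -21/2) → (213/26, -207/26); (-27/5, 51/10) → (-903/130, 171/65)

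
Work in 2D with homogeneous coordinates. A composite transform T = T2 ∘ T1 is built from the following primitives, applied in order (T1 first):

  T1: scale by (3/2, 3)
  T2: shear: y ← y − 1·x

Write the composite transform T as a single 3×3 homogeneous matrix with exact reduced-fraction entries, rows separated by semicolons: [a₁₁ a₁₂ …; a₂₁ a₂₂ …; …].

T = [3/2 0 0; -3/2 3 0; 0 0 1]

T1 = [3/2 0 0; 0 3 0; 0 0 1]
T2·T1 = [3/2 0 0; -3/2 3 0; 0 0 1]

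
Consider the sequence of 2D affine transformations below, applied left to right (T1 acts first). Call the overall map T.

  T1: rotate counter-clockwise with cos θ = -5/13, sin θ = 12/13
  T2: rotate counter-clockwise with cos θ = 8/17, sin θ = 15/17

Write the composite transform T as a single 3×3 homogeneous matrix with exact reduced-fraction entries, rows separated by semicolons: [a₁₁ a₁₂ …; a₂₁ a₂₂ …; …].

T1 = [-5/13 -12/13 0; 12/13 -5/13 0; 0 0 1]
T2·T1 = [-220/221 -21/221 0; 21/221 -220/221 0; 0 0 1]

T = [-220/221 -21/221 0; 21/221 -220/221 0; 0 0 1]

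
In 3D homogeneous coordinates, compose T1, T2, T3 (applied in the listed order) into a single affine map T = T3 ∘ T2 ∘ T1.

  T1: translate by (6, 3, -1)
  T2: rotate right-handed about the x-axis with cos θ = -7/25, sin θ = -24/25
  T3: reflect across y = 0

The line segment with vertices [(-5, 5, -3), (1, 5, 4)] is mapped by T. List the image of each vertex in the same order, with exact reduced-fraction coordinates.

image vertices: (1, 152/25, -164/25), (7, -16/25, -213/25)

T1 translate by (6, 3, -1): (-5, 5, -3) → (1, 8, -4); (1, 5, 4) → (7, 8, 3)
T2 rotate right-handed about the x-axis with cos θ = -7/25, sin θ = -24/25: (1, 8, -4) → (1, -152/25, -164/25); (7, 8, 3) → (7, 16/25, -213/25)
T3 reflect across y = 0: (1, -152/25, -164/25) → (1, 152/25, -164/25); (7, 16/25, -213/25) → (7, -16/25, -213/25)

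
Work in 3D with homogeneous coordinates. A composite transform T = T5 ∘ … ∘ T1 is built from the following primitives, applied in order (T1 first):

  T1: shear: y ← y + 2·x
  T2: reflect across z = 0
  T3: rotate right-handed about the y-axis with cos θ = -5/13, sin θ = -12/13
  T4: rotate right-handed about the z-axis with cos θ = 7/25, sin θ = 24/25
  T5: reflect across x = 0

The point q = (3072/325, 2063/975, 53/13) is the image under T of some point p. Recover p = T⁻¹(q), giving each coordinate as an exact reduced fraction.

p = (4, 5/3, 1)

T1 = [1 0 0 0; 2 1 0 0; 0 0 1 0; 0 0 0 1]
T2·T1 = [1 0 0 0; 2 1 0 0; 0 0 -1 0; 0 0 0 1]
T3·…·T1 = [-5/13 0 12/13 0; 2 1 0 0; 12/13 0 5/13 0; 0 0 0 1]
T4·…·T1 = [-659/325 -24/25 84/325 0; 62/325 7/25 288/325 0; 12/13 0 5/13 0; 0 0 0 1]
T5·…·T1 = [659/325 24/25 -84/325 0; 62/325 7/25 288/325 0; 12/13 0 5/13 0; 0 0 0 1]
det M = 1; M⁻¹ = [7/65 -24/65 12/13 0; 242/325 331/325 -24/13 0; -84/325 288/325 5/13 0; 0 0 0 1]
M⁻¹ · (3072/325, 2063/975, 53/13)ᵀ = (4, 5/3, 1)ᵀ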